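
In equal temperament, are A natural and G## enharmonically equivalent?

Yes

A is pitch class 9; G## is pitch class 9.
All spellings map to pitch class 9, so they are enharmonically equivalent.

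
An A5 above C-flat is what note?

G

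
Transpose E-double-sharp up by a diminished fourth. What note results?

A#

A fourth above E lands on the letter A.
A diminished fourth spans 4 semitones, so E## moves to pitch class 10. On the letter A that is A#.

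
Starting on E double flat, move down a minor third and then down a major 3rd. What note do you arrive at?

A minor third down from Ebb is Cb (letter C, 3 semitones down).
A major third down from Cb is Abb (letter A, 4 semitones down).

Abb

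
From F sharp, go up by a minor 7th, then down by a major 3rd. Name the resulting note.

C

A minor seventh up from F# is E (letter E, 10 semitones up).
A major third down from E is C (letter C, 4 semitones down).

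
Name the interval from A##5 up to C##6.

The letter names run A→C, a span of 2 letter steps, so the interval is some kind of third.
A## to C## is 3 semitones. A major third is 4, so 3 makes it minor.

minor third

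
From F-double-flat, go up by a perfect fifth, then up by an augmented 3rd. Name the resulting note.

Eb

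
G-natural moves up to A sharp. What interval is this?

Counting letters G–A gives a second.
G→A# = 3 semitones, 1 wider than the major second (2), so augmented.

augmented second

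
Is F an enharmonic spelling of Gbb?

Yes

F = pitch class 5 and Gbb = pitch class 5 — the same pitch class, so they are enharmonic equivalents.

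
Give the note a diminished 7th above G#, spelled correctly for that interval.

A seventh above G lands on the letter F.
A diminished seventh spans 9 semitones, so G# moves to pitch class 5. On the letter F that is F.

F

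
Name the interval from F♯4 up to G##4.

augmented second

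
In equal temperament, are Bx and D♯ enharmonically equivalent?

No

B## is pitch class 1; D# is pitch class 3.
The pitch classes differ (1 vs. 3), so they are not enharmonic equivalents.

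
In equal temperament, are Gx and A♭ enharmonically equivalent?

Two spellings are enharmonically equivalent only if they share a pitch class.
Here G## → 9, Ab → 8; 8 ≠ 9, so they are not.

No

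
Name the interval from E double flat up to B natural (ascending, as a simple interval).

Counting letters E–F–G–A–B gives a fifth.
Ebb→B = 9 semitones, 2 wider than the perfect fifth (7), so doubly augmented.

doubly augmented fifth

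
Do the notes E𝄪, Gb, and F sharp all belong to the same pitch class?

E## is pitch class 6; Gb is pitch class 6; F# is pitch class 6.
All spellings map to pitch class 6, so they are enharmonically equivalent.

Yes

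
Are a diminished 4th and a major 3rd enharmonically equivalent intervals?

A diminished fourth spans 4 semitones; a major third spans 4.
They are enharmonically equivalent.

Yes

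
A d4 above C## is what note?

F#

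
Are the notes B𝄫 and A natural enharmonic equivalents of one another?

Bbb = pitch class 9 and A = pitch class 9 — the same pitch class, so they are enharmonic equivalents.

Yes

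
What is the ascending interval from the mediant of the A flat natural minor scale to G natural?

augmented fifth

The mediant of Ab natural minor is Cb.
Cb up to G: letters C→G make it a fifth; 8 semitones makes it augmented.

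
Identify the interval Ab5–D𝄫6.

diminished fourth

Counting letters A–B–C–D gives a fourth.
Ab→Dbb = 4 semitones, 1 narrower than the perfect fourth (5), so diminished.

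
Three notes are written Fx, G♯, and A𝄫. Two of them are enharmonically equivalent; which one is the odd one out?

G#

In 12-tone equal temperament, enharmonic equivalents share a pitch class. F## is pitch class 7; G# is pitch class 8; Abb is pitch class 7.
F## and Abb share pitch class 7, while G# is pitch class 8.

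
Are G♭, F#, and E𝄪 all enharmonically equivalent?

Yes

Gb is pitch class 6; F# is pitch class 6; E## is pitch class 6.
All spellings map to pitch class 6, so they are enharmonically equivalent.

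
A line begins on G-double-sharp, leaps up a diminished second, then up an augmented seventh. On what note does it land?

G##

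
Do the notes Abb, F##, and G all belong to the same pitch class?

Yes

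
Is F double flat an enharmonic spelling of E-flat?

Yes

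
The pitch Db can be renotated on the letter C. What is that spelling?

Plain C sits 1 semitone below Db, so on the letter C the same pitch needs a sharp: C#.

C#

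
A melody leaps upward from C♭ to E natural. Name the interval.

Counting letters C–D–E gives a third.
Cb→E = 5 semitones, 1 wider than the major third (4), so augmented.

augmented third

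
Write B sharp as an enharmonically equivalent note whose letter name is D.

Plain D sits 2 semitones above B#, so on the letter D the same pitch needs a double flat: Dbb.

Dbb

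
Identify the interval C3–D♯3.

The letter names run C→D, a span of 1 letter step, so the interval is some kind of second.
C to D# is 3 semitones. A major second is 2, so 3 makes it augmented.

augmented second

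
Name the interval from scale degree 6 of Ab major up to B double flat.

diminished fourth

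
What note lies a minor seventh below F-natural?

A seventh below F lands on the letter G.
A minor seventh spans 10 semitones, so F moves to pitch class 7. On the letter G that is G.

G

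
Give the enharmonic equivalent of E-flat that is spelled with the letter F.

Plain F sits 2 semitones above Eb, so on the letter F the same pitch needs a double flat: Fbb.

Fbb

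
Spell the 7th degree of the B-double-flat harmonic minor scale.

Ab

Degree 7 takes the letter 6 steps above B, which is A.
In harmonic minor, degree 7 sits 11 semitones above the tonic. Bbb + 11 semitones is pitch class 8, spelled on A as Ab.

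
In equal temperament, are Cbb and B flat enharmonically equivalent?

Yes

Cbb is pitch class 10; Bb is pitch class 10.
All spellings map to pitch class 10, so they are enharmonically equivalent.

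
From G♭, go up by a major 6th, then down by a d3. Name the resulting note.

C#

A major sixth up from Gb is Eb (letter E, 9 semitones up).
A diminished third down from Eb is C# (letter C, 2 semitones down).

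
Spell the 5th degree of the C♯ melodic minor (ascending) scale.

G#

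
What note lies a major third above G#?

A third above G lands on the letter B.
A major third spans 4 semitones, so G# moves to pitch class 0. On the letter B that is B#.

B#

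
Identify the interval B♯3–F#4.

Counting letters B–C–D–E–F gives a fifth.
B#→F# = 6 semitones, 1 narrower than the perfect fifth (7), so diminished.

diminished fifth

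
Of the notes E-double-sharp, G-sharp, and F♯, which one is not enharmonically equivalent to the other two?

In 12-tone equal temperament, enharmonic equivalents share a pitch class. E## is pitch class 6; G# is pitch class 8; F# is pitch class 6.
E## and F# share pitch class 6, while G# is pitch class 8.

G#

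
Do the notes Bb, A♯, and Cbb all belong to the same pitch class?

Yes

Bb is pitch class 10; A# is pitch class 10; Cbb is pitch class 10.
All spellings map to pitch class 10, so they are enharmonically equivalent.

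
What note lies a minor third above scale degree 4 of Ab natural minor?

Fb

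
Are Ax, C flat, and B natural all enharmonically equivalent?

A## = pitch class 11 and Cb = pitch class 11 and B = pitch class 11 — the same pitch class, so they are enharmonic equivalents.

Yes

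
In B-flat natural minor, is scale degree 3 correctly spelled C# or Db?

Each scale degree takes a distinct letter name. Degree 3 of a scale on B must use the letter D.
Db and C# are enharmonically the same pitch, but only Db uses the letter D, so it is the correct spelling here.

Db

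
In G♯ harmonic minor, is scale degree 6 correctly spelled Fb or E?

Each scale degree takes a distinct letter name. Degree 6 of a scale on G must use the letter E.
E and Fb are enharmonically the same pitch, but only E uses the letter E, so it is the correct spelling here.

E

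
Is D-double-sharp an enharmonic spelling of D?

No

D## is pitch class 4; D is pitch class 2.
The pitch classes differ (4 vs. 2), so they are not enharmonic equivalents.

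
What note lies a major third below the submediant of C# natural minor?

F

The submediant of C# natural minor is A.
A major third (4 semitones) below A lands on the letter F, giving F.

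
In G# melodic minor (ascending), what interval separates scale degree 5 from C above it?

diminished seventh

Scale degree 5 of G# melodic minor (ascending) is D#.
D# up to C: letters D→C make it a seventh; 9 semitones makes it diminished.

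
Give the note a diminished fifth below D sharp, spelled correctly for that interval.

G##

A fifth below D lands on the letter G.
A diminished fifth spans 6 semitones, so D# moves to pitch class 9. On the letter G that is G##.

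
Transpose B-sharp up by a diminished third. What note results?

B up a major third is D#, so the target letter is D.
From B#, a diminished third is 2 semitones up: D.

D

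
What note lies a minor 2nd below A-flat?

G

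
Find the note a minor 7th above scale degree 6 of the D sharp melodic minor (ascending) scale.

A#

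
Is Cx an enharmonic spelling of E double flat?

Yes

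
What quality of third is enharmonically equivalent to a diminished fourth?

major

A diminished fourth spans 4 semitones.
A third spanning 4 semitones is major (the major third is 4).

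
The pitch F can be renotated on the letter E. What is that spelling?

E#

F is pitch class 5. The letter E alone is pitch class 4.
To reach pitch class 5 from E requires an offset of +1 semitone, i.e. sharp: E#.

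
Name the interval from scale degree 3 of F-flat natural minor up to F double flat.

minor sixth

Scale degree 3 of Fb natural minor is Abb.
Abb up to Fbb: letters A→F make it a sixth; 8 semitones makes it minor.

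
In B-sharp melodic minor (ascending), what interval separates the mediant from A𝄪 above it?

augmented fifth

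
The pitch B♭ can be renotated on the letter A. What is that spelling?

A#

Bb is pitch class 10. The letter A alone is pitch class 9.
To reach pitch class 10 from A requires an offset of +1 semitone, i.e. sharp: A#.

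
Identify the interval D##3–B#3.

minor sixth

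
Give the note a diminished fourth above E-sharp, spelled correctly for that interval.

A fourth above E lands on the letter A.
A diminished fourth spans 4 semitones, so E# moves to pitch class 9. On the letter A that is A.

A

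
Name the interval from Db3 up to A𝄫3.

Counting letters D–E–F–G–A gives a fifth.
Db→Abb = 6 semitones, 1 narrower than the perfect fifth (7), so diminished.

diminished fifth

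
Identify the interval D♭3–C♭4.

minor seventh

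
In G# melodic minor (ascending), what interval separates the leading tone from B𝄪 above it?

The leading tone of G# melodic minor (ascending) is F##.
F## up to B##: letters F→B make it a fourth; 6 semitones makes it augmented.

augmented fourth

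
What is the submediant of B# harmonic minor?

The B# harmonic minor scale runs B# C## D# E# F## G# A##.
Degree 6 is G#.

G#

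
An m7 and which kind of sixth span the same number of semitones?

A minor seventh spans 10 semitones.
A sixth spanning 10 semitones is augmented (the major sixth is 9).

augmented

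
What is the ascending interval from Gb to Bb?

Counting letters G–A–B gives a third.
Gb→Bb = 4 semitones, exactly the major third.

major third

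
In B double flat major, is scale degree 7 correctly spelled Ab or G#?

Each scale degree takes a distinct letter name. Degree 7 of a scale on B must use the letter A.
Ab and G# are enharmonically the same pitch, but only Ab uses the letter A, so it is the correct spelling here.

Ab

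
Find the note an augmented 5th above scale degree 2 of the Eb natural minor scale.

C#

Scale degree 2 of Eb natural minor is F.
An augmented fifth (8 semitones) above F lands on the letter C, giving C#.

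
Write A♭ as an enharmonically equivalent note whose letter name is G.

Plain G sits 1 semitone below Ab, so on the letter G the same pitch needs a sharp: G#.

G#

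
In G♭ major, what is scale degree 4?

Cb

The Gb major scale runs Gb Ab Bb Cb Db Eb F.
Degree 4 is Cb.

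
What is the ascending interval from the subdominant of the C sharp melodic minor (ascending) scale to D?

minor sixth

The subdominant of C# melodic minor (ascending) is F#.
F# up to D: letters F→D make it a sixth; 8 semitones makes it minor.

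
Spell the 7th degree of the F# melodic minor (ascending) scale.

Degree 7 takes the letter 6 steps above F, which is E.
In melodic minor (ascending), degree 7 sits 11 semitones above the tonic. F# + 11 semitones is pitch class 5, spelled on E as E#.

E#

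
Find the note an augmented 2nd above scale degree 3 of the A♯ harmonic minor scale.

Scale degree 3 of A# harmonic minor is C#.
An augmented second (3 semitones) above C# lands on the letter D, giving D##.

D##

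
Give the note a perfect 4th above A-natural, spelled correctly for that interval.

D

A up a perfect fourth is D, so the target letter is D.
From A, a perfect fourth is 5 semitones up: D.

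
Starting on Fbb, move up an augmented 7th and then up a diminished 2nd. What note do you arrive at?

Fbb

An augmented seventh up from Fbb is Eb (letter E, 12 semitones up).
A diminished second up from Eb is Fbb (letter F, 0 semitones up).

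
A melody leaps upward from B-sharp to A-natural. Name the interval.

Counting letters B–C–D–E–F–G–A gives a seventh.
B#→A = 9 semitones, 2 narrower than the major seventh (11), so diminished.

diminished seventh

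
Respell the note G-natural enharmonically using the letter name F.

F##

G is pitch class 7. The letter F alone is pitch class 5.
To reach pitch class 7 from F requires an offset of +2 semitones, i.e. double sharp: F##.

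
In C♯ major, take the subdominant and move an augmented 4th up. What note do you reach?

B#

The subdominant of C# major is F#.
An augmented fourth (6 semitones) above F# lands on the letter B, giving B#.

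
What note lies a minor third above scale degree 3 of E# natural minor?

Scale degree 3 of E# natural minor is G#.
A minor third (3 semitones) above G# lands on the letter B, giving B.

B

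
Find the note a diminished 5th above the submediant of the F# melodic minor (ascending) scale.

The submediant of F# melodic minor (ascending) is D#.
A diminished fifth (6 semitones) above D# lands on the letter A, giving A.

A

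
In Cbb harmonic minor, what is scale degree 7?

Bbb

Degree 7 takes the letter 6 steps above C, which is B.
In harmonic minor, degree 7 sits 11 semitones above the tonic. Cbb + 11 semitones is pitch class 9, spelled on B as Bbb.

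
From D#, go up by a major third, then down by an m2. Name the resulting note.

E##

A major third up from D# is F## (letter F, 4 semitones up).
A minor second down from F## is E## (letter E, 1 semitone down).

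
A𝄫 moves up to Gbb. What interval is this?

minor seventh

Counting letters A–B–C–D–E–F–G gives a seventh.
Abb→Gbb = 10 semitones, 1 narrower than the major seventh (11), so minor.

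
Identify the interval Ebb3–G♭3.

major third

Counting letters E–F–G gives a third.
Ebb→Gb = 4 semitones, exactly the major third.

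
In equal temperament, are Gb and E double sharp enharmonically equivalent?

Gb = pitch class 6 and E## = pitch class 6 — the same pitch class, so they are enharmonic equivalents.

Yes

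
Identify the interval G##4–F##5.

minor seventh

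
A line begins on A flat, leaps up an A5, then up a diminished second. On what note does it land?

An augmented fifth up from Ab is E (letter E, 8 semitones up).
A diminished second up from E is Fb (letter F, 0 semitones up).

Fb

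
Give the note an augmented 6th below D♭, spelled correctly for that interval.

Fbb

D down a major sixth is F, so the target letter is F.
From Db, an augmented sixth is 10 semitones down: Fbb.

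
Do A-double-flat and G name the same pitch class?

Abb is pitch class 7; G is pitch class 7.
All spellings map to pitch class 7, so they are enharmonically equivalent.

Yes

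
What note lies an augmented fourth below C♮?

Gb

C down a perfect fourth is G, so the target letter is G.
From C, an augmented fourth is 6 semitones down: Gb.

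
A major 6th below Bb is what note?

Db

B down a major sixth is D, so the target letter is D.
From Bb, a major sixth is 9 semitones down: Db.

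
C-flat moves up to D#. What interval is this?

The letter names run C→D, a span of 1 letter step, so the interval is some kind of second.
Cb to D# is 4 semitones. A major second is 2, so 4 makes it doubly augmented.

doubly augmented second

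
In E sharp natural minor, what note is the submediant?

Degree 6 takes the letter 5 steps above E, which is C.
In natural minor, degree 6 sits 8 semitones above the tonic. E# + 8 semitones is pitch class 1, spelled on C as C#.

C#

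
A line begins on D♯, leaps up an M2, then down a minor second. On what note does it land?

A major second up from D# is E# (letter E, 2 semitones up).
A minor second down from E# is D## (letter D, 1 semitone down).

D##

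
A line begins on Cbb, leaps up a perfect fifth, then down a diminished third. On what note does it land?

Eb

A perfect fifth up from Cbb is Gbb (letter G, 7 semitones up).
A diminished third down from Gbb is Eb (letter E, 2 semitones down).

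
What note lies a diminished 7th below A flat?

A down a major seventh is Bb, so the target letter is B.
From Ab, a diminished seventh is 9 semitones down: B.

B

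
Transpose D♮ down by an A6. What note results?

Fb

D down a major sixth is F, so the target letter is F.
From D, an augmented sixth is 10 semitones down: Fb.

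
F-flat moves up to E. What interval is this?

augmented seventh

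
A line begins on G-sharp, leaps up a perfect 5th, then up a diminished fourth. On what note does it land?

A perfect fifth up from G# is D# (letter D, 7 semitones up).
A diminished fourth up from D# is G (letter G, 4 semitones up).

G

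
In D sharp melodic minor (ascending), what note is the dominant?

A#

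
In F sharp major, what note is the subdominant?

The F# major scale runs F# G# A# B C# D# E#.
Degree 4 is B.

B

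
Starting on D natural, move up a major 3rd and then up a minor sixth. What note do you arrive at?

A major third up from D is F# (letter F, 4 semitones up).
A minor sixth up from F# is D (letter D, 8 semitones up).

D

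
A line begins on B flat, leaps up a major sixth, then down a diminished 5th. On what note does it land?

A major sixth up from Bb is G (letter G, 9 semitones up).
A diminished fifth down from G is C# (letter C, 6 semitones down).

C#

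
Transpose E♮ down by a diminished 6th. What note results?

A sixth below E lands on the letter G.
A diminished sixth spans 7 semitones, so E moves to pitch class 9. On the letter G that is G##.

G##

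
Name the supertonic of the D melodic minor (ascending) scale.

E

Degree 2 takes the letter 1 step above D, which is E.
In melodic minor (ascending), degree 2 sits 2 semitones above the tonic. D + 2 semitones is pitch class 4, spelled on E as E.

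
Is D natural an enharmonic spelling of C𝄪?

Yes

D is pitch class 2; C## is pitch class 2.
All spellings map to pitch class 2, so they are enharmonically equivalent.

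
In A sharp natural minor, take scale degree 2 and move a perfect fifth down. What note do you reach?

Scale degree 2 of A# natural minor is B#.
A perfect fifth (7 semitones) below B# lands on the letter E, giving E#.

E#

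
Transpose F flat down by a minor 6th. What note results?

A sixth below F lands on the letter A.
A minor sixth spans 8 semitones, so Fb moves to pitch class 8. On the letter A that is Ab.

Ab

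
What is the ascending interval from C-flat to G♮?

Counting letters C–D–E–F–G gives a fifth.
Cb→G = 8 semitones, 1 wider than the perfect fifth (7), so augmented.

augmented fifth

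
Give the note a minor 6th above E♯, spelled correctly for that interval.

C#

E up a major sixth is C#, so the target letter is C.
From E#, a minor sixth is 8 semitones up: C#.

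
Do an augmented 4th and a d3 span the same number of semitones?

No

An augmented fourth spans 6 semitones; a diminished third spans 2.
The spans differ, so they are not enharmonic equivalents.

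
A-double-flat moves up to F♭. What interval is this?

The letter names run A→F, a span of 5 letter steps, so the interval is some kind of sixth.
Abb to Fb is 9 semitones. A major sixth is 9, so 9 makes it major.

major sixth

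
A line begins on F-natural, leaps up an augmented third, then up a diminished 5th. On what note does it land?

An augmented third up from F is A# (letter A, 5 semitones up).
A diminished fifth up from A# is E (letter E, 6 semitones up).

E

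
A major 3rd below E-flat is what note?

Cb

A third below E lands on the letter C.
A major third spans 4 semitones, so Eb moves to pitch class 11. On the letter C that is Cb.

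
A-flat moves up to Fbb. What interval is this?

diminished sixth

Counting letters A–B–C–D–E–F gives a sixth.
Ab→Fbb = 7 semitones, 2 narrower than the major sixth (9), so diminished.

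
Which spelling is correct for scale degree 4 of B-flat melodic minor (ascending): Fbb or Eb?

Eb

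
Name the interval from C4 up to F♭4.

Counting letters C–D–E–F gives a fourth.
C→Fb = 4 semitones, 1 narrower than the perfect fourth (5), so diminished.

diminished fourth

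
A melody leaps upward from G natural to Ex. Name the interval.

Counting letters G–A–B–C–D–E gives a sixth.
G→E## = 11 semitones, 2 wider than the major sixth (9), so doubly augmented.

doubly augmented sixth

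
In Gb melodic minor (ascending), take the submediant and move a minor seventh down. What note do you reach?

F

The submediant of Gb melodic minor (ascending) is Eb.
A minor seventh (10 semitones) below Eb lands on the letter F, giving F.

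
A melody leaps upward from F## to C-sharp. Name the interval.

diminished fifth

The letter names run F→C, a span of 4 letter steps, so the interval is some kind of fifth.
F## to C# is 6 semitones. A perfect fifth is 7, so 6 makes it diminished.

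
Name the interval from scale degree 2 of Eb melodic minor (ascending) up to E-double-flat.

diminished seventh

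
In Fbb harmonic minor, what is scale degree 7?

Ebb

Degree 7 takes the letter 6 steps above F, which is E.
In harmonic minor, degree 7 sits 11 semitones above the tonic. Fbb + 11 semitones is pitch class 2, spelled on E as Ebb.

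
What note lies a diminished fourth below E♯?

B##

A fourth below E lands on the letter B.
A diminished fourth spans 4 semitones, so E# moves to pitch class 1. On the letter B that is B##.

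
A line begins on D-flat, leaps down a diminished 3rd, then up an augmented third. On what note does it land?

A diminished third down from Db is B (letter B, 2 semitones down).
An augmented third up from B is D## (letter D, 5 semitones up).

D##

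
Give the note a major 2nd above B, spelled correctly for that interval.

A second above B lands on the letter C.
A major second spans 2 semitones, so B moves to pitch class 1. On the letter C that is C#.

C#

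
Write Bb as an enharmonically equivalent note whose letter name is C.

Bb is pitch class 10. The letter C alone is pitch class 0.
To reach pitch class 10 from C requires an offset of -2 semitones, i.e. double flat: Cbb.

Cbb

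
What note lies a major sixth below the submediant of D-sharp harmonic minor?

The submediant of D# harmonic minor is B.
A major sixth (9 semitones) below B lands on the letter D, giving D.

D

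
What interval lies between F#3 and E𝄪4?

augmented seventh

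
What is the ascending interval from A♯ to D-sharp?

Counting letters A–B–C–D gives a fourth.
A#→D# = 5 semitones, exactly the perfect fourth.

perfect fourth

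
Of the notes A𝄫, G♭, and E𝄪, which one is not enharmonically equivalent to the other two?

In 12-tone equal temperament, enharmonic equivalents share a pitch class. Abb is pitch class 7; Gb is pitch class 6; E## is pitch class 6.
Gb and E## share pitch class 6, while Abb is pitch class 7.

Abb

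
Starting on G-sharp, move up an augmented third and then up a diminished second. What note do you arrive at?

An augmented third up from G# is B## (letter B, 5 semitones up).
A diminished second up from B## is C# (letter C, 0 semitones up).

C#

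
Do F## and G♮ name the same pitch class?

F## is pitch class 7; G is pitch class 7.
All spellings map to pitch class 7, so they are enharmonically equivalent.

Yes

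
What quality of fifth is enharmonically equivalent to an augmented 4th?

An augmented fourth spans 6 semitones.
A fifth spanning 6 semitones is diminished (the perfect fifth is 7).

diminished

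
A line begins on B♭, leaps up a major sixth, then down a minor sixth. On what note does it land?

A major sixth up from Bb is G (letter G, 9 semitones up).
A minor sixth down from G is B (letter B, 8 semitones down).

B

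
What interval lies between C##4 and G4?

doubly diminished fifth

The letter names run C→G, a span of 4 letter steps, so the interval is some kind of fifth.
C## to G is 5 semitones. A perfect fifth is 7, so 5 makes it doubly diminished.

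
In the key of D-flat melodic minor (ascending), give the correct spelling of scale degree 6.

Degree 6 takes the letter 5 steps above D, which is B.
In melodic minor (ascending), degree 6 sits 9 semitones above the tonic. Db + 9 semitones is pitch class 10, spelled on B as Bb.

Bb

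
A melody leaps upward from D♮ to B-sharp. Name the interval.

Counting letters D–E–F–G–A–B gives a sixth.
D→B# = 10 semitones, 1 wider than the major sixth (9), so augmented.

augmented sixth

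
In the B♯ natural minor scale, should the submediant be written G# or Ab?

Each scale degree takes a distinct letter name. Degree 6 of a scale on B must use the letter G.
G# and Ab are enharmonically the same pitch, but only G# uses the letter G, so it is the correct spelling here.

G#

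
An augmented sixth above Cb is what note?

A sixth above C lands on the letter A.
An augmented sixth spans 10 semitones, so Cb moves to pitch class 9. On the letter A that is A.

A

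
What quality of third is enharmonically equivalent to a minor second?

A minor second spans 1 semitone.
A third spanning 1 semitone is doubly diminished (the major third is 4).

doubly diminished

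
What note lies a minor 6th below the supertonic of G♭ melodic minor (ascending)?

C

The supertonic of Gb melodic minor (ascending) is Ab.
A minor sixth (8 semitones) below Ab lands on the letter C, giving C.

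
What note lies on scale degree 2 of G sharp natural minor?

Degree 2 takes the letter 1 step above G, which is A.
In natural minor, degree 2 sits 2 semitones above the tonic. G# + 2 semitones is pitch class 10, spelled on A as A#.

A#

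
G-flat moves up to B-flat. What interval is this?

Counting letters G–A–B gives a third.
Gb→Bb = 4 semitones, exactly the major third.

major third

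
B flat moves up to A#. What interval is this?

augmented seventh

Counting letters B–C–D–E–F–G–A gives a seventh.
Bb→A# = 12 semitones, 1 wider than the major seventh (11), so augmented.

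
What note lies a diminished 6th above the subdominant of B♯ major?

The subdominant of B# major is E#.
A diminished sixth (7 semitones) above E# lands on the letter C, giving C.

C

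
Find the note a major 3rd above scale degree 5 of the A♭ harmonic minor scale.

G

Scale degree 5 of Ab harmonic minor is Eb.
A major third (4 semitones) above Eb lands on the letter G, giving G.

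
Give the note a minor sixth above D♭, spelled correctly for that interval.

Bbb

D up a major sixth is B, so the target letter is B.
From Db, a minor sixth is 8 semitones up: Bbb.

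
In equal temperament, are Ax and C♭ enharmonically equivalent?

Yes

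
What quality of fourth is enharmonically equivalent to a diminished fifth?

augmented

A diminished fifth spans 6 semitones.
A fourth spanning 6 semitones is augmented (the perfect fourth is 5).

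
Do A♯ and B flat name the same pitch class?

A# = pitch class 10 and Bb = pitch class 10 — the same pitch class, so they are enharmonic equivalents.

Yes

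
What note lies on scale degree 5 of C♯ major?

The C# major scale runs C# D# E# F# G# A# B#.
Degree 5 is G#.

G#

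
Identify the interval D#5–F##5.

The letter names run D→F, a span of 2 letter steps, so the interval is some kind of third.
D# to F## is 4 semitones. A major third is 4, so 4 makes it major.

major third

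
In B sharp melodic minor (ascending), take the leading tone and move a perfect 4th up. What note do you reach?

The leading tone of B# melodic minor (ascending) is A##.
A perfect fourth (5 semitones) above A## lands on the letter D, giving D##.

D##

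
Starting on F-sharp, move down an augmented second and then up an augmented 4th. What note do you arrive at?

An augmented second down from F# is Eb (letter E, 3 semitones down).
An augmented fourth up from Eb is A (letter A, 6 semitones up).

A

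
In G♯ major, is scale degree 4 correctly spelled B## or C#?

C#

Each scale degree takes a distinct letter name. Degree 4 of a scale on G must use the letter C.
C# and B## are enharmonically the same pitch, but only C# uses the letter C, so it is the correct spelling here.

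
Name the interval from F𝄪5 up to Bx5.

The letter names run F→B, a span of 3 letter steps, so the interval is some kind of fourth.
F## to B## is 6 semitones. A perfect fourth is 5, so 6 makes it augmented.

augmented fourth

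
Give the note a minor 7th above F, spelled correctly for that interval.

Eb

A seventh above F lands on the letter E.
A minor seventh spans 10 semitones, so F moves to pitch class 3. On the letter E that is Eb.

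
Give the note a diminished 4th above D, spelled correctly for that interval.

Gb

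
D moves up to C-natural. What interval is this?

Counting letters D–E–F–G–A–B–C gives a seventh.
D→C = 10 semitones, 1 narrower than the major seventh (11), so minor.

minor seventh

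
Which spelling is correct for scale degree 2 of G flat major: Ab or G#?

Ab

Each scale degree takes a distinct letter name. Degree 2 of a scale on G must use the letter A.
Ab and G# are enharmonically the same pitch, but only Ab uses the letter A, so it is the correct spelling here.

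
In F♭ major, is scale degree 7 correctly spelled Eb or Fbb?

Each scale degree takes a distinct letter name. Degree 7 of a scale on F must use the letter E.
Eb and Fbb are enharmonically the same pitch, but only Eb uses the letter E, so it is the correct spelling here.

Eb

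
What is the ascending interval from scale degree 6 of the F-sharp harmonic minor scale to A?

perfect fifth

Scale degree 6 of F# harmonic minor is D.
D up to A: letters D→A make it a fifth; 7 semitones makes it perfect.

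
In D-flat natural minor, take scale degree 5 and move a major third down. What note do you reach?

Fb

Scale degree 5 of Db natural minor is Ab.
A major third (4 semitones) below Ab lands on the letter F, giving Fb.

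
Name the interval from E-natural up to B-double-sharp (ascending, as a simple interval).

doubly augmented fifth

The letter names run E→B, a span of 4 letter steps, so the interval is some kind of fifth.
E to B## is 9 semitones. A perfect fifth is 7, so 9 makes it doubly augmented.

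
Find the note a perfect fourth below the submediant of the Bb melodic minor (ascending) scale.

D

The submediant of Bb melodic minor (ascending) is G.
A perfect fourth (5 semitones) below G lands on the letter D, giving D.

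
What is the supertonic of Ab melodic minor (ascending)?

Bb

Degree 2 takes the letter 1 step above A, which is B.
In melodic minor (ascending), degree 2 sits 2 semitones above the tonic. Ab + 2 semitones is pitch class 10, spelled on B as Bb.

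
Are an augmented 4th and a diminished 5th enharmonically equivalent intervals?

Yes

An augmented fourth spans 6 semitones; a diminished fifth spans 6.
They are enharmonically equivalent.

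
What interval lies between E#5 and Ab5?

doubly diminished fourth

The letter names run E→A, a span of 3 letter steps, so the interval is some kind of fourth.
E# to Ab is 3 semitones. A perfect fourth is 5, so 3 makes it doubly diminished.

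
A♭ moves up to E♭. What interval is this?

Counting letters A–B–C–D–E gives a fifth.
Ab→Eb = 7 semitones, exactly the perfect fifth.

perfect fifth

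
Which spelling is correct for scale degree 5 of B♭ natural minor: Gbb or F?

Each scale degree takes a distinct letter name. Degree 5 of a scale on B must use the letter F.
F and Gbb are enharmonically the same pitch, but only F uses the letter F, so it is the correct spelling here.

F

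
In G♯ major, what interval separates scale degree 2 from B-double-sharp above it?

Scale degree 2 of G# major is A#.
A# up to B##: letters A→B make it a second; 3 semitones makes it augmented.

augmented second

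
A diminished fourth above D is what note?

D up a perfect fourth is G, so the target letter is G.
From D, a diminished fourth is 4 semitones up: Gb.

Gb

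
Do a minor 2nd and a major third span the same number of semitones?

A minor second spans 1 semitone; a major third spans 4.
The spans differ, so they are not enharmonic equivalents.

No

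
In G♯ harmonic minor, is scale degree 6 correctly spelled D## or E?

E

Each scale degree takes a distinct letter name. Degree 6 of a scale on G must use the letter E.
E and D## are enharmonically the same pitch, but only E uses the letter E, so it is the correct spelling here.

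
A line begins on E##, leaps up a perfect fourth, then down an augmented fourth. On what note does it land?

E#

A perfect fourth up from E## is A## (letter A, 5 semitones up).
An augmented fourth down from A## is E# (letter E, 6 semitones down).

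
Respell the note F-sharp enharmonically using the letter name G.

Plain G sits 1 semitone above F#, so on the letter G the same pitch needs a flat: Gb.

Gb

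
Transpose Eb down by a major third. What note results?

Cb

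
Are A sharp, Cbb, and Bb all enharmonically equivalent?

Yes

A# = pitch class 10 and Cbb = pitch class 10 and Bb = pitch class 10 — the same pitch class, so they are enharmonic equivalents.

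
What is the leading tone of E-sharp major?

The E# major scale runs E# F## G## A# B# C## D##.
Degree 7 is D##.

D##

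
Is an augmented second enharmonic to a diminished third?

An augmented second spans 3 semitones; a diminished third spans 2.
The spans differ, so they are not enharmonic equivalents.

No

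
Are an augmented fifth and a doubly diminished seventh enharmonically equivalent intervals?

Yes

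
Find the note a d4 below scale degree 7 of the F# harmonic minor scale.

B##

Scale degree 7 of F# harmonic minor is E#.
A diminished fourth (4 semitones) below E# lands on the letter B, giving B##.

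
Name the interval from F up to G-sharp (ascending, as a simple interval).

augmented second

Counting letters F–G gives a second.
F→G# = 3 semitones, 1 wider than the major second (2), so augmented.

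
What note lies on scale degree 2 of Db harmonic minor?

Eb

Degree 2 takes the letter 1 step above D, which is E.
In harmonic minor, degree 2 sits 2 semitones above the tonic. Db + 2 semitones is pitch class 3, spelled on E as Eb.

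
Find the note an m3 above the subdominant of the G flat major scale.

Ebb

The subdominant of Gb major is Cb.
A minor third (3 semitones) above Cb lands on the letter E, giving Ebb.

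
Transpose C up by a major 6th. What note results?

A sixth above C lands on the letter A.
A major sixth spans 9 semitones, so C moves to pitch class 9. On the letter A that is A.

A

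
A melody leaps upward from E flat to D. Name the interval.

The letter names run E→D, a span of 6 letter steps, so the interval is some kind of seventh.
Eb to D is 11 semitones. A major seventh is 11, so 11 makes it major.

major seventh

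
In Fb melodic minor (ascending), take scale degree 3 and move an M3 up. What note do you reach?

Scale degree 3 of Fb melodic minor (ascending) is Abb.
A major third (4 semitones) above Abb lands on the letter C, giving Cb.

Cb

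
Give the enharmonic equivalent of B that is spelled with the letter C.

B is pitch class 11. The letter C alone is pitch class 0.
To reach pitch class 11 from C requires an offset of -1 semitone, i.e. flat: Cb.

Cb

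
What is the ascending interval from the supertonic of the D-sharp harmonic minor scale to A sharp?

perfect fourth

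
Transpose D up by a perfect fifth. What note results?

A fifth above D lands on the letter A.
A perfect fifth spans 7 semitones, so D moves to pitch class 9. On the letter A that is A.

A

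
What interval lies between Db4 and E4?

augmented second

The letter names run D→E, a span of 1 letter step, so the interval is some kind of second.
Db to E is 3 semitones. A major second is 2, so 3 makes it augmented.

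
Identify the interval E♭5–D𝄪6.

doubly augmented seventh

The letter names run E→D, a span of 6 letter steps, so the interval is some kind of seventh.
Eb to D## is 13 semitones. A major seventh is 11, so 13 makes it doubly augmented.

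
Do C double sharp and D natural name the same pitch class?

C## = pitch class 2 and D = pitch class 2 — the same pitch class, so they are enharmonic equivalents.

Yes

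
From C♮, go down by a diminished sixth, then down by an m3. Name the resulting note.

C##

A diminished sixth down from C is E# (letter E, 7 semitones down).
A minor third down from E# is C## (letter C, 3 semitones down).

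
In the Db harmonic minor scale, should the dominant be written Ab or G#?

Each scale degree takes a distinct letter name. Degree 5 of a scale on D must use the letter A.
Ab and G# are enharmonically the same pitch, but only Ab uses the letter A, so it is the correct spelling here.

Ab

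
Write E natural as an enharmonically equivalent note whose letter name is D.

D##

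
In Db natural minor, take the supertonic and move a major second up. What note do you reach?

The supertonic of Db natural minor is Eb.
A major second (2 semitones) above Eb lands on the letter F, giving F.

F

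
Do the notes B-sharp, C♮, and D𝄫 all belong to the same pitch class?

B# = pitch class 0 and C = pitch class 0 and Dbb = pitch class 0 — the same pitch class, so they are enharmonic equivalents.

Yes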